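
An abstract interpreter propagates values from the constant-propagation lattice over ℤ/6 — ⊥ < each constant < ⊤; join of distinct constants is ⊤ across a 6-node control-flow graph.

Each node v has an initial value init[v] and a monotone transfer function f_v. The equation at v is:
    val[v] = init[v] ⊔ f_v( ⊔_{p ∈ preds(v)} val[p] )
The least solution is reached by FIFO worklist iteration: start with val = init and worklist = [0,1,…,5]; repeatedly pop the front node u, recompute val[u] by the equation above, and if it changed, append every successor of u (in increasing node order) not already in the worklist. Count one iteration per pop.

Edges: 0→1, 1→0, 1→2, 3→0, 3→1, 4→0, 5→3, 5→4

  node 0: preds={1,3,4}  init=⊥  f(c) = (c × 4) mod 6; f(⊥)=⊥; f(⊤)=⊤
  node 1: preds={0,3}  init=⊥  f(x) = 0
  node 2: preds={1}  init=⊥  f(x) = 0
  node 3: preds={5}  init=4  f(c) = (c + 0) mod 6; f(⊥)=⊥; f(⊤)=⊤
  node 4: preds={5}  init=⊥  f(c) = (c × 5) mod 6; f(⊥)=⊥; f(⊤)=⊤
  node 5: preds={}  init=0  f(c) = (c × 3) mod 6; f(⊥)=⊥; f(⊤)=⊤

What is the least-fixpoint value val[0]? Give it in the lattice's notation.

Trace (8 dequeues):
  [1] u=0 | in 4 | out 4 | prev ⊥ | push {}
  [2] u=1 | in 4 | out 0 | prev ⊥ | push {0}
  [3] u=2 | in 0 | out 0 | prev ⊥ | push {}
  [4] u=3 | in 0 | out ⊤ | prev 4 | push {1}
  [5] u=4 | in 0 | out 0 | prev ⊥ | push {}
  [6] u=5 | in ⊥ | out 0 | ==
  [7] u=0 | in ⊤ | out ⊤ | prev 4 | push {}
  [8] u=1 | in ⊤ | out 0 | ==

Converged values:
  [0] ⊤
  [1] 0
  [2] 0
  [3] ⊤
  [4] 0
  [5] 0

⊤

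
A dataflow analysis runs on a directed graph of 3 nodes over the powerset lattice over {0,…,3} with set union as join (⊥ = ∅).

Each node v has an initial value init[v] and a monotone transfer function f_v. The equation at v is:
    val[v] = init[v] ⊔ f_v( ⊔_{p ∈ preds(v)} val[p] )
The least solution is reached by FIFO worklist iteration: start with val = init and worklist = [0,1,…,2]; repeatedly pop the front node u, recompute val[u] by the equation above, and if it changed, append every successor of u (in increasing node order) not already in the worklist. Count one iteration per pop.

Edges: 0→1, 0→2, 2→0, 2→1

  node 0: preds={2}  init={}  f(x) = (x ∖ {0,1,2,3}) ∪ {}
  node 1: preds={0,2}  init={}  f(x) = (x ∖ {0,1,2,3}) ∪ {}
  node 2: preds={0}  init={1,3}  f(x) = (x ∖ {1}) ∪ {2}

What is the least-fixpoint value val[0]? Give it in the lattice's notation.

Trace (5 dequeues):
  [1] u=0 | in {1,3} | out {} | ==
  [2] u=1 | in {1,3} | out {} | ==
  [3] u=2 | in {} | out {1,2,3} | prev {1,3} | push {0,1}
  [4] u=0 | in {1,2,3} | out {} | ==
  [5] u=1 | in {1,2,3} | out {} | ==

Converged values:
  [0] {}
  [1] {}
  [2] {1,2,3}

{}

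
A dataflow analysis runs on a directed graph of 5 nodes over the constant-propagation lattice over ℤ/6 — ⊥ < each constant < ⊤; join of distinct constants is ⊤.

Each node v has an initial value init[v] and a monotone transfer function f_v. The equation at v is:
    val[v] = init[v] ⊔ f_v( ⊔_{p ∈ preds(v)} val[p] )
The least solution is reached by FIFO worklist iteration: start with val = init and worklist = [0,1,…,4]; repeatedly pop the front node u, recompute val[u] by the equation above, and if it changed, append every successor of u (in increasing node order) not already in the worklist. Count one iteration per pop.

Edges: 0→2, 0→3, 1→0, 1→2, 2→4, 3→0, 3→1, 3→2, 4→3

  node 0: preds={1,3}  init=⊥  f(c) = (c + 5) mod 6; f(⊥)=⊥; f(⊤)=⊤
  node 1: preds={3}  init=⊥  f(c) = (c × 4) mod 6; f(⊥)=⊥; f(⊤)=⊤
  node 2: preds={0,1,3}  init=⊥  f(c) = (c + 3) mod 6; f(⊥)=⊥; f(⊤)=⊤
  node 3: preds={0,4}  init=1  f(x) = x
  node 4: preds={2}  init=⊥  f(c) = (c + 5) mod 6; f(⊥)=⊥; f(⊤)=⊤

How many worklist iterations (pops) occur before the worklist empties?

Trace (10 dequeues):
  [1] u=0 | in 1 | out 0 | prev ⊥ | push {}
  [2] u=1 | in 1 | out 4 | prev ⊥ | push {0}
  [3] u=2 | in ⊤ | out ⊤ | prev ⊥ | push {}
  [4] u=3 | in 0 | out ⊤ | prev 1 | push {1,2}
  [5] u=4 | in ⊤ | out ⊤ | prev ⊥ | push {3}
  [6] u=0 | in ⊤ | out ⊤ | prev 0 | push {}
  [7] u=1 | in ⊤ | out ⊤ | prev 4 | push {0}
  [8] u=2 | in ⊤ | out ⊤ | ==
  [9] u=3 | in ⊤ | out ⊤ | ==
  [10] u=0 | in ⊤ | out ⊤ | ==

Converged values:
  [0] ⊤
  [1] ⊤
  [2] ⊤
  [3] ⊤
  [4] ⊤

10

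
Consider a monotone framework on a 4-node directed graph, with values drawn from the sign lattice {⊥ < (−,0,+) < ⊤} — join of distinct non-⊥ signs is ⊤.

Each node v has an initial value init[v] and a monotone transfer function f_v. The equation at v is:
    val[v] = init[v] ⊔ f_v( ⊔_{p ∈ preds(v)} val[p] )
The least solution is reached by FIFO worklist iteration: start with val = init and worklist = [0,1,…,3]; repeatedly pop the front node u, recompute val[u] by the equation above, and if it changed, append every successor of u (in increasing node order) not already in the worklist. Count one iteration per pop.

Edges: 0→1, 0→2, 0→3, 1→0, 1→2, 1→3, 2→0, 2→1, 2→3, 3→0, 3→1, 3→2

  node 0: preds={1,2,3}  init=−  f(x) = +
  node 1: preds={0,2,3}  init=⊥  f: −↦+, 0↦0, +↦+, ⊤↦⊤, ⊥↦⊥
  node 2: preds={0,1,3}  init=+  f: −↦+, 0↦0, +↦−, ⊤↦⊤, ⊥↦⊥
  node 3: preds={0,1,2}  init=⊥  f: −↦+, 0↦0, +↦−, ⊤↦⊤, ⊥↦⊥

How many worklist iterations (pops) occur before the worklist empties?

7

Worklist (7 pops):
  #1 pop 0: in=+ → ⊤ (was −); enqueue []
  #2 pop 1: in=⊤ → ⊤ (was ⊥); enqueue [0]
  #3 pop 2: in=⊤ → ⊤ (was +); enqueue [1]
  #4 pop 3: in=⊤ → ⊤ (was ⊥); enqueue [2]
  #5 pop 0: in=⊤ → ⊤ (no change)
  #6 pop 1: in=⊤ → ⊤ (no change)
  #7 pop 2: in=⊤ → ⊤ (no change)

Fixpoint:
  val[0] = ⊤
  val[1] = ⊤
  val[2] = ⊤
  val[3] = ⊤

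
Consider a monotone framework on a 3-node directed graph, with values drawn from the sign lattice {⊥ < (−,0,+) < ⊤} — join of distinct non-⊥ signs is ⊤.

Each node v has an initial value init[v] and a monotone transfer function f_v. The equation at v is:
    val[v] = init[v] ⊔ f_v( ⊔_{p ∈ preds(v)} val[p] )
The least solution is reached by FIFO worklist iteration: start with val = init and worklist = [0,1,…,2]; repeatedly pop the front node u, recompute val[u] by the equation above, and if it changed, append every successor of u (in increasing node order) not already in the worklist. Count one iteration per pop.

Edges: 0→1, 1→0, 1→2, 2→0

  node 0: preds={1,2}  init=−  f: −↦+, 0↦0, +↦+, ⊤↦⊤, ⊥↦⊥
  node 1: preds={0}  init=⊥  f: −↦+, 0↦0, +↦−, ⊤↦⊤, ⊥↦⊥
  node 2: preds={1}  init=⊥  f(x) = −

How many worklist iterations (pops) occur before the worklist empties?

Iteration log — 7 steps:
  step 1. node 0  ⊔preds=⊥  new=−  stable
  step 2. node 1  ⊔preds=−  new=+  old=⊥  +wl: 0
  step 3. node 2  ⊔preds=+  new=−  old=⊥  +wl: 
  step 4. node 0  ⊔preds=⊤  new=⊤  old=−  +wl: 1
  step 5. node 1  ⊔preds=⊤  new=⊤  old=+  +wl: 0,2
  step 6. node 0  ⊔preds=⊤  new=⊤  stable
  step 7. node 2  ⊔preds=⊤  new=−  stable

Least fixpoint reached:
  node 0: ⊤
  node 1: ⊤
  node 2: −

7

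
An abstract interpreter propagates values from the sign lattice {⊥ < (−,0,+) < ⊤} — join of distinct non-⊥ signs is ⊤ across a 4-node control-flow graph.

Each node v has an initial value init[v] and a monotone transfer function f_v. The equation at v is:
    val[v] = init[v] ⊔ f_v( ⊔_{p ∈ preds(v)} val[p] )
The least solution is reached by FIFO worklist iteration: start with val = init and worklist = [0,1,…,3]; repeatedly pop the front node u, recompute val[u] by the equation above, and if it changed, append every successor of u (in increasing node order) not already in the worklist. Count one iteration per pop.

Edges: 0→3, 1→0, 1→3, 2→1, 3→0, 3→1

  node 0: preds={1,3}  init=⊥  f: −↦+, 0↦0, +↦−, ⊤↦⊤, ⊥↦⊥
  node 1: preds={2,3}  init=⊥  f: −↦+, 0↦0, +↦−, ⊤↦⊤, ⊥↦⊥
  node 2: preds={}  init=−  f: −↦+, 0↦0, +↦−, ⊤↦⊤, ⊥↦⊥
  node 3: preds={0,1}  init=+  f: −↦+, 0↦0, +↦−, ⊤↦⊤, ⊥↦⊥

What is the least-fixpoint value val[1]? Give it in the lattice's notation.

⊤

Iteration log — 7 steps:
  step 1. node 0  ⊔preds=+  new=−  old=⊥  +wl: 
  step 2. node 1  ⊔preds=⊤  new=⊤  old=⊥  +wl: 0
  step 3. node 2  ⊔preds=⊥  new=−  stable
  step 4. node 3  ⊔preds=⊤  new=⊤  old=+  +wl: 1
  step 5. node 0  ⊔preds=⊤  new=⊤  old=−  +wl: 3
  step 6. node 1  ⊔preds=⊤  new=⊤  stable
  step 7. node 3  ⊔preds=⊤  new=⊤  stable

Least fixpoint reached:
  node 0: ⊤
  node 1: ⊤
  node 2: −
  node 3: ⊤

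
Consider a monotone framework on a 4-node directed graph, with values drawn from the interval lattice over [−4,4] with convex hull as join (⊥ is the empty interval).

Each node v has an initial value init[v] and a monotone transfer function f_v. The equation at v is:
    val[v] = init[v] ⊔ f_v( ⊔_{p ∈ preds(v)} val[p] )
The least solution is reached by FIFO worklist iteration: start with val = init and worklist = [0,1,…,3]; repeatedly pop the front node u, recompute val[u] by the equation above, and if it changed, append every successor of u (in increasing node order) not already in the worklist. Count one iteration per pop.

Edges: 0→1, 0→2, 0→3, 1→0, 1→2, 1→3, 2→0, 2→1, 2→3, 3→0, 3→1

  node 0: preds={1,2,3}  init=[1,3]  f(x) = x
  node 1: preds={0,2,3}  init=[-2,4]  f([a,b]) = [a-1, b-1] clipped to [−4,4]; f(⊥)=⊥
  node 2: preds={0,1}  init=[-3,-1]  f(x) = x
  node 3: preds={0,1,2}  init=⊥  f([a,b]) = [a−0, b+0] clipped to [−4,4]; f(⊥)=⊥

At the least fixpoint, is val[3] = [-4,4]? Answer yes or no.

yes

Trace (8 dequeues):
  [1] u=0 | in [-3,4] | out [-3,4] | prev [1,3] | push {}
  [2] u=1 | in [-3,4] | out [-4,4] | prev [-2,4] | push {0}
  [3] u=2 | in [-4,4] | out [-4,4] | prev [-3,-1] | push {1}
  [4] u=3 | in [-4,4] | out [-4,4] | prev ⊥ | push {}
  [5] u=0 | in [-4,4] | out [-4,4] | prev [-3,4] | push {2,3}
  [6] u=1 | in [-4,4] | out [-4,4] | ==
  [7] u=2 | in [-4,4] | out [-4,4] | ==
  [8] u=3 | in [-4,4] | out [-4,4] | ==

Converged values:
  [0] [-4,4]
  [1] [-4,4]
  [2] [-4,4]
  [3] [-4,4]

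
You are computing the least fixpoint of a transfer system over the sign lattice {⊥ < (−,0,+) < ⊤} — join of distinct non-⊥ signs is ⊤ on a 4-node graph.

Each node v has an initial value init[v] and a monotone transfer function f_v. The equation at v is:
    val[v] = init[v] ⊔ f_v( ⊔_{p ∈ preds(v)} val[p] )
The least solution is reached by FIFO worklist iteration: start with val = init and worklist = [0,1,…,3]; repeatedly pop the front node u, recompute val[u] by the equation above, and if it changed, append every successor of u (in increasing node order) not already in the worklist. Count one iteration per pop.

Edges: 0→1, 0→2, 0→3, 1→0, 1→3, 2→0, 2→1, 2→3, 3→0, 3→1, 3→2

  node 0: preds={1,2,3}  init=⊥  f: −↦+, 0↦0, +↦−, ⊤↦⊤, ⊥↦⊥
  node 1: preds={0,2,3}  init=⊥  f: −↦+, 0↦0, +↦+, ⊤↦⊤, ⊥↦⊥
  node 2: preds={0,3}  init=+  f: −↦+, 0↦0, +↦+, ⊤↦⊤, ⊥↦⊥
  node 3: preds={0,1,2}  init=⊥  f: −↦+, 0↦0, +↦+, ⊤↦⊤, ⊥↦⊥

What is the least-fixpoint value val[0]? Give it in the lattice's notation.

⊤

Worklist (10 pops):
  #1 pop 0: in=+ → − (was ⊥); enqueue []
  #2 pop 1: in=⊤ → ⊤ (was ⊥); enqueue [0]
  #3 pop 2: in=− → + (no change)
  #4 pop 3: in=⊤ → ⊤ (was ⊥); enqueue [1,2]
  #5 pop 0: in=⊤ → ⊤ (was −); enqueue [3]
  #6 pop 1: in=⊤ → ⊤ (no change)
  #7 pop 2: in=⊤ → ⊤ (was +); enqueue [0,1]
  #8 pop 3: in=⊤ → ⊤ (no change)
  #9 pop 0: in=⊤ → ⊤ (no change)
  #10 pop 1: in=⊤ → ⊤ (no change)

Fixpoint:
  val[0] = ⊤
  val[1] = ⊤
  val[2] = ⊤
  val[3] = ⊤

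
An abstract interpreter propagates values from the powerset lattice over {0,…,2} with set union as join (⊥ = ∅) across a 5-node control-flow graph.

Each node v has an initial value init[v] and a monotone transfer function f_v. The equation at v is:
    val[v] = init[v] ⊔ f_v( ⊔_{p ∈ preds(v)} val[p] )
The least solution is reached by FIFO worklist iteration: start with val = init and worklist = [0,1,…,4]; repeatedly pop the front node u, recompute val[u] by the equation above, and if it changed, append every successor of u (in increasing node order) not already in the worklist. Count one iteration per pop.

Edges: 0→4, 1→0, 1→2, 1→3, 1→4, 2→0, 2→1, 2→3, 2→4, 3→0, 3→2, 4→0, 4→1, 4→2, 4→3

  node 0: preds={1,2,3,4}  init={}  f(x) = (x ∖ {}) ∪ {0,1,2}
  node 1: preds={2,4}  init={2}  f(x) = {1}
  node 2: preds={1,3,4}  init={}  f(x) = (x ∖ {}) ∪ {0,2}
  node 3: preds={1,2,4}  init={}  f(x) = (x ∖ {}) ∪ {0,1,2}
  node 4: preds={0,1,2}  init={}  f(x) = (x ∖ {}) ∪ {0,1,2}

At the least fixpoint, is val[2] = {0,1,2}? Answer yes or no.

Iteration log — 9 steps:
  step 1. node 0  ⊔preds={2}  new={0,1,2}  old={}  +wl: 
  step 2. node 1  ⊔preds={}  new={1,2}  old={2}  +wl: 0
  step 3. node 2  ⊔preds={1,2}  new={0,1,2}  old={}  +wl: 1
  step 4. node 3  ⊔preds={0,1,2}  new={0,1,2}  old={}  +wl: 2
  step 5. node 4  ⊔preds={0,1,2}  new={0,1,2}  old={}  +wl: 3
  step 6. node 0  ⊔preds={0,1,2}  new={0,1,2}  stable
  step 7. node 1  ⊔preds={0,1,2}  new={1,2}  stable
  step 8. node 2  ⊔preds={0,1,2}  new={0,1,2}  stable
  step 9. node 3  ⊔preds={0,1,2}  new={0,1,2}  stable

Least fixpoint reached:
  node 0: {0,1,2}
  node 1: {1,2}
  node 2: {0,1,2}
  node 3: {0,1,2}
  node 4: {0,1,2}

yes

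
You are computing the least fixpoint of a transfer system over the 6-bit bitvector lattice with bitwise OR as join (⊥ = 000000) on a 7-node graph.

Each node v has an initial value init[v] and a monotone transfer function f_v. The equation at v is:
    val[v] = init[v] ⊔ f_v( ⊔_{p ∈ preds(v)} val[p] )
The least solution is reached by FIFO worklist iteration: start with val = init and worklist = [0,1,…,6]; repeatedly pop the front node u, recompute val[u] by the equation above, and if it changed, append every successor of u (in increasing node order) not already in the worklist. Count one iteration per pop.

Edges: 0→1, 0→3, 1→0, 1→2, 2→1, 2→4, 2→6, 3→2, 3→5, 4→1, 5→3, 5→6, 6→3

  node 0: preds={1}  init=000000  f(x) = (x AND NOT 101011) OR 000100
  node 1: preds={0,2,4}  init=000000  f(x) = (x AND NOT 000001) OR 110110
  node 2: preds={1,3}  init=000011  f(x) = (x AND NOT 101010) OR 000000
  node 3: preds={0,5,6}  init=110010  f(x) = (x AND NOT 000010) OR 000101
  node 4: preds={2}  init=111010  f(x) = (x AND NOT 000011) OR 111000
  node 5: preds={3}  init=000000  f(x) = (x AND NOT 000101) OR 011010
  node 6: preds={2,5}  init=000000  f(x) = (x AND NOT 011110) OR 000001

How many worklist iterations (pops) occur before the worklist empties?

Worklist (13 pops):
  #1 pop 0: in=000000 → 000100 (was 000000); enqueue []
  #2 pop 1: in=111111 → 111110 (was 000000); enqueue [0]
  #3 pop 2: in=111110 → 010111 (was 000011); enqueue [1]
  #4 pop 3: in=000100 → 110111 (was 110010); enqueue [2]
  #5 pop 4: in=010111 → 111110 (was 111010); enqueue []
  #6 pop 5: in=110111 → 111010 (was 000000); enqueue [3]
  #7 pop 6: in=111111 → 100001 (was 000000); enqueue []
  #8 pop 0: in=111110 → 010100 (was 000100); enqueue []
  #9 pop 1: in=111111 → 111110 (no change)
  #10 pop 2: in=111111 → 010111 (no change)
  #11 pop 3: in=111111 → 111111 (was 110111); enqueue [2,5]
  #12 pop 2: in=111111 → 010111 (no change)
  #13 pop 5: in=111111 → 111010 (no change)

Fixpoint:
  val[0] = 010100
  val[1] = 111110
  val[2] = 010111
  val[3] = 111111
  val[4] = 111110
  val[5] = 111010
  val[6] = 100001

13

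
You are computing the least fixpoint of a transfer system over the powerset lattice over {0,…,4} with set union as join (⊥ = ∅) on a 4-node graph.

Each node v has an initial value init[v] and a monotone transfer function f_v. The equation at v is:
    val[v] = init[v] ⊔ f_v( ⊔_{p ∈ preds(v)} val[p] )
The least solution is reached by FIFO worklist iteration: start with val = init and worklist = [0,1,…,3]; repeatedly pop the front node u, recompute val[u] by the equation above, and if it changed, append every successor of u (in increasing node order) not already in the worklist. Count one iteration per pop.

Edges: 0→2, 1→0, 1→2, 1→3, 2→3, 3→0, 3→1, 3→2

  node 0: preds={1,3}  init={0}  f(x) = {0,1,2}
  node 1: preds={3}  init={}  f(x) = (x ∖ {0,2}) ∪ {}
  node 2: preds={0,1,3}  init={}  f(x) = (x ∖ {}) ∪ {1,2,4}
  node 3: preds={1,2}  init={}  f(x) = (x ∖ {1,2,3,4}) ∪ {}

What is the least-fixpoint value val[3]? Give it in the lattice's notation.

Trace (7 dequeues):
  [1] u=0 | in {} | out {0,1,2} | prev {0} | push {}
  [2] u=1 | in {} | out {} | ==
  [3] u=2 | in {0,1,2} | out {0,1,2,4} | prev {} | push {}
  [4] u=3 | in {0,1,2,4} | out {0} | prev {} | push {0,1,2}
  [5] u=0 | in {0} | out {0,1,2} | ==
  [6] u=1 | in {0} | out {} | ==
  [7] u=2 | in {0,1,2} | out {0,1,2,4} | ==

Converged values:
  [0] {0,1,2}
  [1] {}
  [2] {0,1,2,4}
  [3] {0}

{0}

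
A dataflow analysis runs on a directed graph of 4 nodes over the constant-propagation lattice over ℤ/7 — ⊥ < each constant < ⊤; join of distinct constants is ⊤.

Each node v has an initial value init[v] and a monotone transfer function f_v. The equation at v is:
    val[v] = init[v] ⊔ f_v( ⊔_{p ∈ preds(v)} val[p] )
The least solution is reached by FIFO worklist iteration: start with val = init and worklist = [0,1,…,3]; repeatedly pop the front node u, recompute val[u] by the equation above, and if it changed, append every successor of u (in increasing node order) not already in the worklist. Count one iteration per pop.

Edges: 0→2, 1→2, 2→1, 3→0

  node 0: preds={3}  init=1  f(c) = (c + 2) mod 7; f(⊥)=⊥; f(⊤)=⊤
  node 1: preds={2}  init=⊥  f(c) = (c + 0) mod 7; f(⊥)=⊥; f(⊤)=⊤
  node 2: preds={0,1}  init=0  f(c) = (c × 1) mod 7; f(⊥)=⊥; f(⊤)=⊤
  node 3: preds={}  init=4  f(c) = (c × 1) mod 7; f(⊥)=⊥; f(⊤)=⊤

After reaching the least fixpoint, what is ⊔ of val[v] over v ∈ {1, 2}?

⊤

Iteration log — 6 steps:
  step 1. node 0  ⊔preds=4  new=⊤  old=1  +wl: 
  step 2. node 1  ⊔preds=0  new=0  old=⊥  +wl: 
  step 3. node 2  ⊔preds=⊤  new=⊤  old=0  +wl: 1
  step 4. node 3  ⊔preds=⊥  new=4  stable
  step 5. node 1  ⊔preds=⊤  new=⊤  old=0  +wl: 2
  step 6. node 2  ⊔preds=⊤  new=⊤  stable

Least fixpoint reached:
  node 0: ⊤
  node 1: ⊤
  node 2: ⊤
  node 3: 4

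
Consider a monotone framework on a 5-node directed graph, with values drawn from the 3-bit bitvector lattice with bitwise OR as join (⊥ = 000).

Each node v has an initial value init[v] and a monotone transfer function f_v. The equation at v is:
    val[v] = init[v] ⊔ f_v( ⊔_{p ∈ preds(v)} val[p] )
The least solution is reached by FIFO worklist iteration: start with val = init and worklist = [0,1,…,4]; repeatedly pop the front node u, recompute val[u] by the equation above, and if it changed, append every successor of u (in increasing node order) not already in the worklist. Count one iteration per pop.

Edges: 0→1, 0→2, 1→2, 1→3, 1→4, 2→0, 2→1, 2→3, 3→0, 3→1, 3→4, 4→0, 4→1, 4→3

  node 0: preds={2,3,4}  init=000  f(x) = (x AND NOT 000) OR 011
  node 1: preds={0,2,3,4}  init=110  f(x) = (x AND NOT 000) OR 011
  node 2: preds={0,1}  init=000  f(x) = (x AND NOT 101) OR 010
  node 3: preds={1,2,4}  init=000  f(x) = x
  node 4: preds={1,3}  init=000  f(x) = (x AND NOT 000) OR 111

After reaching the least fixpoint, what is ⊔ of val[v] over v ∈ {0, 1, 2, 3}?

111

Trace (9 dequeues):
  [1] u=0 | in 000 | out 011 | prev 000 | push {}
  [2] u=1 | in 011 | out 111 | prev 110 | push {}
  [3] u=2 | in 111 | out 010 | prev 000 | push {0,1}
  [4] u=3 | in 111 | out 111 | prev 000 | push {}
  [5] u=4 | in 111 | out 111 | prev 000 | push {3}
  [6] u=0 | in 111 | out 111 | prev 011 | push {2}
  [7] u=1 | in 111 | out 111 | ==
  [8] u=3 | in 111 | out 111 | ==
  [9] u=2 | in 111 | out 010 | ==

Converged values:
  [0] 111
  [1] 111
  [2] 010
  [3] 111
  [4] 111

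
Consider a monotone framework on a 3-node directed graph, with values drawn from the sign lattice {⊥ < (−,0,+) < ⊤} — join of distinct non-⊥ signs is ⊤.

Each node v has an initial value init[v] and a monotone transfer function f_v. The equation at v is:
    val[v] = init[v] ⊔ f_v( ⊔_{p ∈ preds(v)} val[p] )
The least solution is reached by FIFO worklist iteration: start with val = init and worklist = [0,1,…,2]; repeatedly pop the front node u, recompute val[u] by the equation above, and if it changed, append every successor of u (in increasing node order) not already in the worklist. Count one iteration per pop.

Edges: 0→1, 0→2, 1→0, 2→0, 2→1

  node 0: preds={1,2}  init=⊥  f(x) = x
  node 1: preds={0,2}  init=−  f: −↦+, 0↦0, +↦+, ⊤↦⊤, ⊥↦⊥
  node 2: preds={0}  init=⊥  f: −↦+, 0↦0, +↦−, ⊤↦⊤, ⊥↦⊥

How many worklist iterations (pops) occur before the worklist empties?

8

Iteration log — 8 steps:
  step 1. node 0  ⊔preds=−  new=−  old=⊥  +wl: 
  step 2. node 1  ⊔preds=−  new=⊤  old=−  +wl: 0
  step 3. node 2  ⊔preds=−  new=+  old=⊥  +wl: 1
  step 4. node 0  ⊔preds=⊤  new=⊤  old=−  +wl: 2
  step 5. node 1  ⊔preds=⊤  new=⊤  stable
  step 6. node 2  ⊔preds=⊤  new=⊤  old=+  +wl: 0,1
  step 7. node 0  ⊔preds=⊤  new=⊤  stable
  step 8. node 1  ⊔preds=⊤  new=⊤  stable

Least fixpoint reached:
  node 0: ⊤
  node 1: ⊤
  node 2: ⊤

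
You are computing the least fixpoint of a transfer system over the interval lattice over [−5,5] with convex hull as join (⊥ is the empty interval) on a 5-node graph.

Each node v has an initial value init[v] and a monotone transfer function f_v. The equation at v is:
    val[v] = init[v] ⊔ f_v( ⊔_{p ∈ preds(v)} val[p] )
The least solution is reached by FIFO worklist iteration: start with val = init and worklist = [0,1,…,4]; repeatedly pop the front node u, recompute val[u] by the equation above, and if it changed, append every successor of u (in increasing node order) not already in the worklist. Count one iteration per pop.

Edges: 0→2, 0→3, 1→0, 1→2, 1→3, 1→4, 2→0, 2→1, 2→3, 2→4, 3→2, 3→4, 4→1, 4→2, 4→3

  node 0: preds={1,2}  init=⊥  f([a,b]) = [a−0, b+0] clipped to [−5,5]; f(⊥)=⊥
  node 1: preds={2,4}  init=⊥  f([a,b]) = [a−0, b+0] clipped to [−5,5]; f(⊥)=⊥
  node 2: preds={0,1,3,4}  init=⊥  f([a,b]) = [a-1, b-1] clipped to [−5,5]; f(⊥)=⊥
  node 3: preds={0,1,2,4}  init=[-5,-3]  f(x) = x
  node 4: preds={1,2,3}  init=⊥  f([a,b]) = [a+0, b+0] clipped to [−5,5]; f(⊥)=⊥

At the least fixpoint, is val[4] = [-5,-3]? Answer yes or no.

Worklist (13 pops):
  #1 pop 0: in=⊥ → ⊥ (no change)
  #2 pop 1: in=⊥ → ⊥ (no change)
  #3 pop 2: in=[-5,-3] → [-5,-4] (was ⊥); enqueue [0,1]
  #4 pop 3: in=[-5,-4] → [-5,-3] (no change)
  #5 pop 4: in=[-5,-3] → [-5,-3] (was ⊥); enqueue [2,3]
  #6 pop 0: in=[-5,-4] → [-5,-4] (was ⊥); enqueue []
  #7 pop 1: in=[-5,-3] → [-5,-3] (was ⊥); enqueue [0,4]
  #8 pop 2: in=[-5,-3] → [-5,-4] (no change)
  #9 pop 3: in=[-5,-3] → [-5,-3] (no change)
  #10 pop 0: in=[-5,-3] → [-5,-3] (was [-5,-4]); enqueue [2,3]
  #11 pop 4: in=[-5,-3] → [-5,-3] (no change)
  #12 pop 2: in=[-5,-3] → [-5,-4] (no change)
  #13 pop 3: in=[-5,-3] → [-5,-3] (no change)

Fixpoint:
  val[0] = [-5,-3]
  val[1] = [-5,-3]
  val[2] = [-5,-4]
  val[3] = [-5,-3]
  val[4] = [-5,-3]

yes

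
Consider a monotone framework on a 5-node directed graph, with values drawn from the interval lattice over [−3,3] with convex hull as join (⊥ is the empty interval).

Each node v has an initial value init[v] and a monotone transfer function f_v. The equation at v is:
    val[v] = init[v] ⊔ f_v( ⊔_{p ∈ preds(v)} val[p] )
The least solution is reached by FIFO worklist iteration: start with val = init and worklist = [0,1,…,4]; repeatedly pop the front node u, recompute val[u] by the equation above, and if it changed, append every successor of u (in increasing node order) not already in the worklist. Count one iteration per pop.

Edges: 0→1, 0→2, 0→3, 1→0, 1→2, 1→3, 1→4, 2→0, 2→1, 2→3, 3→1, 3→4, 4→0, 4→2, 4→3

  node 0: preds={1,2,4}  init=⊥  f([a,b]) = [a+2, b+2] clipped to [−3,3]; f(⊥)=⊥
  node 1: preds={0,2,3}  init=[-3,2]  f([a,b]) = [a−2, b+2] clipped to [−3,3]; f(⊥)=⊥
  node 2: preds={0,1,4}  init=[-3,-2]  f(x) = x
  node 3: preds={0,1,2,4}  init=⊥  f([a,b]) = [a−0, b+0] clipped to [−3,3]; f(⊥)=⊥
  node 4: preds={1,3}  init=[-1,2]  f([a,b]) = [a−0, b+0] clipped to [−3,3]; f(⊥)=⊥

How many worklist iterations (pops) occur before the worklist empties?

9

Iteration log — 9 steps:
  step 1. node 0  ⊔preds=[-3,2]  new=[-1,3]  old=⊥  +wl: 
  step 2. node 1  ⊔preds=[-3,3]  new=[-3,3]  old=[-3,2]  +wl: 0
  step 3. node 2  ⊔preds=[-3,3]  new=[-3,3]  old=[-3,-2]  +wl: 1
  step 4. node 3  ⊔preds=[-3,3]  new=[-3,3]  old=⊥  +wl: 
  step 5. node 4  ⊔preds=[-3,3]  new=[-3,3]  old=[-1,2]  +wl: 2,3
  step 6. node 0  ⊔preds=[-3,3]  new=[-1,3]  stable
  step 7. node 1  ⊔preds=[-3,3]  new=[-3,3]  stable
  step 8. node 2  ⊔preds=[-3,3]  new=[-3,3]  stable
  step 9. node 3  ⊔preds=[-3,3]  new=[-3,3]  stable

Least fixpoint reached:
  node 0: [-1,3]
  node 1: [-3,3]
  node 2: [-3,3]
  node 3: [-3,3]
  node 4: [-3,3]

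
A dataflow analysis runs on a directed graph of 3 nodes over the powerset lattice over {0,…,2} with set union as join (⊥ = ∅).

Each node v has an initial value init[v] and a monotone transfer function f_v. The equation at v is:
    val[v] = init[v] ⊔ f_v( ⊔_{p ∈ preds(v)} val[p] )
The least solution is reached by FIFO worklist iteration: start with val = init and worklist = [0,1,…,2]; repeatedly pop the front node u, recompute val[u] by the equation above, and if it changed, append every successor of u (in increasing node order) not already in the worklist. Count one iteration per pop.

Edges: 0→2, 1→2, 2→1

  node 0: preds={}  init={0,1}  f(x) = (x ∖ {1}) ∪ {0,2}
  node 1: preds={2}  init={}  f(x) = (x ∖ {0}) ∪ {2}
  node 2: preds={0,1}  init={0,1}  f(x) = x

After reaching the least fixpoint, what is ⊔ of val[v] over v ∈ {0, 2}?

{0,1,2}

Iteration log — 4 steps:
  step 1. node 0  ⊔preds={}  new={0,1,2}  old={0,1}  +wl: 
  step 2. node 1  ⊔preds={0,1}  new={1,2}  old={}  +wl: 
  step 3. node 2  ⊔preds={0,1,2}  new={0,1,2}  old={0,1}  +wl: 1
  step 4. node 1  ⊔preds={0,1,2}  new={1,2}  stable

Least fixpoint reached:
  node 0: {0,1,2}
  node 1: {1,2}
  node 2: {0,1,2}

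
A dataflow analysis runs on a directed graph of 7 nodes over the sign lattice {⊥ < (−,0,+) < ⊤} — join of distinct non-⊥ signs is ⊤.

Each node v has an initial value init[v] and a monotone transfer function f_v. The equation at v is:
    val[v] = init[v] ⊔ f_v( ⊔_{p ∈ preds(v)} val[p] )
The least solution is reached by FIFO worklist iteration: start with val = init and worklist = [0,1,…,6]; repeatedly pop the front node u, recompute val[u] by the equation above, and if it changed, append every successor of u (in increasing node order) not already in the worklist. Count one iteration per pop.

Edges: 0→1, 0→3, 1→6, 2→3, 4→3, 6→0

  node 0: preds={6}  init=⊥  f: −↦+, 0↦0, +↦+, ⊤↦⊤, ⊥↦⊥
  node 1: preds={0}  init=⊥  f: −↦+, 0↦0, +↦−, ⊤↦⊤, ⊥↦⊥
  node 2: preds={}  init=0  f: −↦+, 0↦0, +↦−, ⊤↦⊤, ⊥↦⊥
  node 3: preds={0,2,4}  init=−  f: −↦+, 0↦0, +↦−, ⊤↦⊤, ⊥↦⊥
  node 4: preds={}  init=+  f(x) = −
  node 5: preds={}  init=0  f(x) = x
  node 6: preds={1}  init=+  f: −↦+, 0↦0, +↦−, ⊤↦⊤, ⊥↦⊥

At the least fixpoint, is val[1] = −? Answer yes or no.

yes

Trace (8 dequeues):
  [1] u=0 | in + | out + | prev ⊥ | push {}
  [2] u=1 | in + | out − | prev ⊥ | push {}
  [3] u=2 | in ⊥ | out 0 | ==
  [4] u=3 | in ⊤ | out ⊤ | prev − | push {}
  [5] u=4 | in ⊥ | out ⊤ | prev + | push {3}
  [6] u=5 | in ⊥ | out 0 | ==
  [7] u=6 | in − | out + | ==
  [8] u=3 | in ⊤ | out ⊤ | ==

Converged values:
  [0] +
  [1] −
  [2] 0
  [3] ⊤
  [4] ⊤
  [5] 0
  [6] +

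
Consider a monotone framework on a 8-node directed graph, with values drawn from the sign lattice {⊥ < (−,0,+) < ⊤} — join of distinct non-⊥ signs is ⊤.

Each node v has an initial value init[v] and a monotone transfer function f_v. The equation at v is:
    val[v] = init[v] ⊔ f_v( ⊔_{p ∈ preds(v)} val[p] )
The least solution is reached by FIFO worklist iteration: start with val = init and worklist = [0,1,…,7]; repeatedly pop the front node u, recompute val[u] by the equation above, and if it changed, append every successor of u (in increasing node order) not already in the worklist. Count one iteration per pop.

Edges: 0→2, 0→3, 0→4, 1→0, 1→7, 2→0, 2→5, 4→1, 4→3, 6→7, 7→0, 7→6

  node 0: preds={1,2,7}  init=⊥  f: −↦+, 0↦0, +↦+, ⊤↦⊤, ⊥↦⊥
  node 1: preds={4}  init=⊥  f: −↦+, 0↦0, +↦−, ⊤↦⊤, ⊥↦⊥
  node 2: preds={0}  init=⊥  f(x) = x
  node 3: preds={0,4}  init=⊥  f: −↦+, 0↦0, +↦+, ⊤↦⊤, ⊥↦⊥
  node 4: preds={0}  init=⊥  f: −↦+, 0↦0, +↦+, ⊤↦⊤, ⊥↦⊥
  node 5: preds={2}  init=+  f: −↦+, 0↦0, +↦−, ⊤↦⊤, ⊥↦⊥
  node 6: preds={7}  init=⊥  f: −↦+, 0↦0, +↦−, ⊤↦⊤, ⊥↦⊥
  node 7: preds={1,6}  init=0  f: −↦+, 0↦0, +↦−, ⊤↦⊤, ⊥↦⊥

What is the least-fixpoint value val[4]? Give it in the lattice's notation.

Trace (13 dequeues):
  [1] u=0 | in 0 | out 0 | prev ⊥ | push {}
  [2] u=1 | in ⊥ | out ⊥ | ==
  [3] u=2 | in 0 | out 0 | prev ⊥ | push {0}
  [4] u=3 | in 0 | out 0 | prev ⊥ | push {}
  [5] u=4 | in 0 | out 0 | prev ⊥ | push {1,3}
  [6] u=5 | in 0 | out ⊤ | prev + | push {}
  [7] u=6 | in 0 | out 0 | prev ⊥ | push {}
  [8] u=7 | in 0 | out 0 | ==
  [9] u=0 | in 0 | out 0 | ==
  [10] u=1 | in 0 | out 0 | prev ⊥ | push {0,7}
  [11] u=3 | in 0 | out 0 | ==
  [12] u=0 | in 0 | out 0 | ==
  [13] u=7 | in 0 | out 0 | ==

Converged values:
  [0] 0
  [1] 0
  [2] 0
  [3] 0
  [4] 0
  [5] ⊤
  [6] 0
  [7] 0

0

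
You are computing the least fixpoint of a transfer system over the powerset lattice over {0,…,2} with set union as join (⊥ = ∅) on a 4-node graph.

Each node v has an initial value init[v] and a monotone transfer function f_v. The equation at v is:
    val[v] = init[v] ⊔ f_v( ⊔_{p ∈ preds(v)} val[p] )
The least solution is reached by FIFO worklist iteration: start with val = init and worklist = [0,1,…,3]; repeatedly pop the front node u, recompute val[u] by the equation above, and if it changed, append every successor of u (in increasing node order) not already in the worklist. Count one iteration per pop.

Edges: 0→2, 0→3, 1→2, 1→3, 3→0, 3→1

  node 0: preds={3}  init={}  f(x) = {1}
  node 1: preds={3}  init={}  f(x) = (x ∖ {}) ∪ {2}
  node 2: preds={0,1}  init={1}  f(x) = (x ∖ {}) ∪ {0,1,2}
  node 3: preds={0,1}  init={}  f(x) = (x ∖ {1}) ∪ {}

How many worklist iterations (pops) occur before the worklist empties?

6

Worklist (6 pops):
  #1 pop 0: in={} → {1} (was {}); enqueue []
  #2 pop 1: in={} → {2} (was {}); enqueue []
  #3 pop 2: in={1,2} → {0,1,2} (was {1}); enqueue []
  #4 pop 3: in={1,2} → {2} (was {}); enqueue [0,1]
  #5 pop 0: in={2} → {1} (no change)
  #6 pop 1: in={2} → {2} (no change)

Fixpoint:
  val[0] = {1}
  val[1] = {2}
  val[2] = {0,1,2}
  val[3] = {2}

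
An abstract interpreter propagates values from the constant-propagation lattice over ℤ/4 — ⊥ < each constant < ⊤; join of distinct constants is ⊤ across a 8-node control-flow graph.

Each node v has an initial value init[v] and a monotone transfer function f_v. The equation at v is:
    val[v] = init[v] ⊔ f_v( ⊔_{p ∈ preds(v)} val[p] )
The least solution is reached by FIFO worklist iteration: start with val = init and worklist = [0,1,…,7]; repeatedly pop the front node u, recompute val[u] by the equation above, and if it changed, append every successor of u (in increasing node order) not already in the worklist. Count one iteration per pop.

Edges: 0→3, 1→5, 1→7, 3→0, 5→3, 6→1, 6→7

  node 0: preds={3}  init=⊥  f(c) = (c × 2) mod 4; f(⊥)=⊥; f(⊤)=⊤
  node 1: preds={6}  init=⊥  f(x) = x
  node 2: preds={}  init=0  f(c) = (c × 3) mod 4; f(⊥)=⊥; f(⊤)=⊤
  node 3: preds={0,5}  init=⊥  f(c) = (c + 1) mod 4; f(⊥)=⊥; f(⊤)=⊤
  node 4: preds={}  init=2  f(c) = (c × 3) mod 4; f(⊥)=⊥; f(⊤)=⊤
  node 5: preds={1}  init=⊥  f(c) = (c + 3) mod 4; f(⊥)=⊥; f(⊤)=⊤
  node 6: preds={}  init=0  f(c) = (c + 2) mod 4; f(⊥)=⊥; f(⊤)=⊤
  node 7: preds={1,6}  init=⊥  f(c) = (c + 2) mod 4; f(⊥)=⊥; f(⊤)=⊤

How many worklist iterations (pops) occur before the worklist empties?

Trace (13 dequeues):
  [1] u=0 | in ⊥ | out ⊥ | ==
  [2] u=1 | in 0 | out 0 | prev ⊥ | push {}
  [3] u=2 | in ⊥ | out 0 | ==
  [4] u=3 | in ⊥ | out ⊥ | ==
  [5] u=4 | in ⊥ | out 2 | ==
  [6] u=5 | in 0 | out 3 | prev ⊥ | push {3}
  [7] u=6 | in ⊥ | out 0 | ==
  [8] u=7 | in 0 | out 2 | prev ⊥ | push {}
  [9] u=3 | in 3 | out 0 | prev ⊥ | push {0}
  [10] u=0 | in 0 | out 0 | prev ⊥ | push {3}
  [11] u=3 | in ⊤ | out ⊤ | prev 0 | push {0}
  [12] u=0 | in ⊤ | out ⊤ | prev 0 | push {3}
  [13] u=3 | in ⊤ | out ⊤ | ==

Converged values:
  [0] ⊤
  [1] 0
  [2] 0
  [3] ⊤
  [4] 2
  [5] 3
  [6] 0
  [7] 2

13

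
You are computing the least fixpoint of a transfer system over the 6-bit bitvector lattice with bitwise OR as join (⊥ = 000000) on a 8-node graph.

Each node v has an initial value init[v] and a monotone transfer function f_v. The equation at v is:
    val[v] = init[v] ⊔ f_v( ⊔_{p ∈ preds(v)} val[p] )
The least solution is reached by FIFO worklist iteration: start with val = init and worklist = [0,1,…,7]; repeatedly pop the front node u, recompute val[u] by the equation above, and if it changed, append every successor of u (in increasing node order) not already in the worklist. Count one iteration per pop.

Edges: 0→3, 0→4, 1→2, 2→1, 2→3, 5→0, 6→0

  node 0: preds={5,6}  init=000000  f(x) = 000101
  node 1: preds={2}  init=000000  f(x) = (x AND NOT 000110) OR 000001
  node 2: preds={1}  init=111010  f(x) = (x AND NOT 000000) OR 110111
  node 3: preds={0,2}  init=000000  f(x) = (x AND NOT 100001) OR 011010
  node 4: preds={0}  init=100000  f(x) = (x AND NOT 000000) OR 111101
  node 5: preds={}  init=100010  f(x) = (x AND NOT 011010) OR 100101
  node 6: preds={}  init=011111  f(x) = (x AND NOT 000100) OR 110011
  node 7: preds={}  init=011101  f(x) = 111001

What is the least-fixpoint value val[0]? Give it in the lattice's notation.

000101

Iteration log — 10 steps:
  step 1. node 0  ⊔preds=111111  new=000101  old=000000  +wl: 
  step 2. node 1  ⊔preds=111010  new=111001  old=000000  +wl: 
  step 3. node 2  ⊔preds=111001  new=111111  old=111010  +wl: 1
  step 4. node 3  ⊔preds=111111  new=011110  old=000000  +wl: 
  step 5. node 4  ⊔preds=000101  new=111101  old=100000  +wl: 
  step 6. node 5  ⊔preds=000000  new=100111  old=100010  +wl: 0
  step 7. node 6  ⊔preds=000000  new=111111  old=011111  +wl: 
  step 8. node 7  ⊔preds=000000  new=111101  old=011101  +wl: 
  step 9. node 1  ⊔preds=111111  new=111001  stable
  step 10. node 0  ⊔preds=111111  new=000101  stable

Least fixpoint reached:
  node 0: 000101
  node 1: 111001
  node 2: 111111
  node 3: 011110
  node 4: 111101
  node 5: 100111
  node 6: 111111
  node 7: 111101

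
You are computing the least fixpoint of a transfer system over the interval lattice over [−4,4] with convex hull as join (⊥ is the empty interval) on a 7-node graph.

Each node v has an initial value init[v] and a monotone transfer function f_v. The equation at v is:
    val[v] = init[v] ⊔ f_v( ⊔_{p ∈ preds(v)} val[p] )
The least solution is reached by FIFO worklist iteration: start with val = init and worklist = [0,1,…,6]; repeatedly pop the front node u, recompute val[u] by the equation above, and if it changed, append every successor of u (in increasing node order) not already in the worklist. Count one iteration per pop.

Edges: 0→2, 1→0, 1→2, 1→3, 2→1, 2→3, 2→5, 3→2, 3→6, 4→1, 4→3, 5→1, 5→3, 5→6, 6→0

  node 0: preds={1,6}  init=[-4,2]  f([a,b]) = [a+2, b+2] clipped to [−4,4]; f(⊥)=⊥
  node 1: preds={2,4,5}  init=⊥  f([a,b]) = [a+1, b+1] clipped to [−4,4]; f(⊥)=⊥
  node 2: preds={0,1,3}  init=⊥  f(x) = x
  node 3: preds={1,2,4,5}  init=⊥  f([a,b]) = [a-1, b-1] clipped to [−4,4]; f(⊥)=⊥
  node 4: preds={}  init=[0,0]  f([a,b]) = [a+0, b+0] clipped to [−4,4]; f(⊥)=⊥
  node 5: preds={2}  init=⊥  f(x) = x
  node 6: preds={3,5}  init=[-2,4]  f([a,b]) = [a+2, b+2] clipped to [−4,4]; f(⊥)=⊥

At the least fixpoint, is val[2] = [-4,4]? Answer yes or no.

yes

Iteration log — 12 steps:
  step 1. node 0  ⊔preds=[-2,4]  new=[-4,4]  old=[-4,2]  +wl: 
  step 2. node 1  ⊔preds=[0,0]  new=[1,1]  old=⊥  +wl: 0
  step 3. node 2  ⊔preds=[-4,4]  new=[-4,4]  old=⊥  +wl: 1
  step 4. node 3  ⊔preds=[-4,4]  new=[-4,3]  old=⊥  +wl: 2
  step 5. node 4  ⊔preds=⊥  new=[0,0]  stable
  step 6. node 5  ⊔preds=[-4,4]  new=[-4,4]  old=⊥  +wl: 3
  step 7. node 6  ⊔preds=[-4,4]  new=[-2,4]  stable
  step 8. node 0  ⊔preds=[-2,4]  new=[-4,4]  stable
  step 9. node 1  ⊔preds=[-4,4]  new=[-3,4]  old=[1,1]  +wl: 0
  step 10. node 2  ⊔preds=[-4,4]  new=[-4,4]  stable
  step 11. node 3  ⊔preds=[-4,4]  new=[-4,3]  stable
  step 12. node 0  ⊔preds=[-3,4]  new=[-4,4]  stable

Least fixpoint reached:
  node 0: [-4,4]
  node 1: [-3,4]
  node 2: [-4,4]
  node 3: [-4,3]
  node 4: [0,0]
  node 5: [-4,4]
  node 6: [-2,4]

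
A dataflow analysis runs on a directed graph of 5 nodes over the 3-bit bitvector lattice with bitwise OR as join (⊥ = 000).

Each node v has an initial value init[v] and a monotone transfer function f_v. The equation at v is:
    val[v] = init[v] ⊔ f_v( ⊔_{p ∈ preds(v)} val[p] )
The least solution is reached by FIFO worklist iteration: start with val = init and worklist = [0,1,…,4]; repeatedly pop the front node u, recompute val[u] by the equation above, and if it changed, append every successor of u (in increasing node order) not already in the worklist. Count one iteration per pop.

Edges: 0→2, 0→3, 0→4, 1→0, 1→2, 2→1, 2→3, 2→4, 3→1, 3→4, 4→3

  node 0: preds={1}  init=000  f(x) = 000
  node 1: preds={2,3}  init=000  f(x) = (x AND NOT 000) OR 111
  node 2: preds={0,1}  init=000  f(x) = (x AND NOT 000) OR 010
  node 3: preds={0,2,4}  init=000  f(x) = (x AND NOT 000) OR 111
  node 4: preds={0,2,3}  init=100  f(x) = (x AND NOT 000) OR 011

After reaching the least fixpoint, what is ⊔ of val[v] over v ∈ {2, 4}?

111

Trace (8 dequeues):
  [1] u=0 | in 000 | out 000 | ==
  [2] u=1 | in 000 | out 111 | prev 000 | push {0}
  [3] u=2 | in 111 | out 111 | prev 000 | push {1}
  [4] u=3 | in 111 | out 111 | prev 000 | push {}
  [5] u=4 | in 111 | out 111 | prev 100 | push {3}
  [6] u=0 | in 111 | out 000 | ==
  [7] u=1 | in 111 | out 111 | ==
  [8] u=3 | in 111 | out 111 | ==

Converged values:
  [0] 000
  [1] 111
  [2] 111
  [3] 111
  [4] 111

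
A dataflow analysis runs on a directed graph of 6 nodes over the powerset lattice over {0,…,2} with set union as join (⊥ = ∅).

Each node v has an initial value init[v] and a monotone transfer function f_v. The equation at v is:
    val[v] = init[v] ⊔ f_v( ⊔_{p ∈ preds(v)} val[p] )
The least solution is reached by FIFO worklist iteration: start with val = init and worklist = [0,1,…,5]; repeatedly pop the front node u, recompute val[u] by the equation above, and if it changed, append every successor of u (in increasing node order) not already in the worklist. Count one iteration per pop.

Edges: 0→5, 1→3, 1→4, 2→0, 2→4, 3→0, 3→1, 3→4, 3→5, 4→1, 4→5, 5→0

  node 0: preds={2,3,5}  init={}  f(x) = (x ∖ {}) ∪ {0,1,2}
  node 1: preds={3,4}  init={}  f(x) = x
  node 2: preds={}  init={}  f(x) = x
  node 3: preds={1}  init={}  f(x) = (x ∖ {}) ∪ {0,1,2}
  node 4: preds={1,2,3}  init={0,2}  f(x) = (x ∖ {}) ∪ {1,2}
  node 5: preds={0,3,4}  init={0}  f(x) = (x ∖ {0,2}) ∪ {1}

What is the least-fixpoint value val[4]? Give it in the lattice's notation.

{0,1,2}

Worklist (10 pops):
  #1 pop 0: in={0} → {0,1,2} (was {}); enqueue []
  #2 pop 1: in={0,2} → {0,2} (was {}); enqueue []
  #3 pop 2: in={} → {} (no change)
  #4 pop 3: in={0,2} → {0,1,2} (was {}); enqueue [0,1]
  #5 pop 4: in={0,1,2} → {0,1,2} (was {0,2}); enqueue []
  #6 pop 5: in={0,1,2} → {0,1} (was {0}); enqueue []
  #7 pop 0: in={0,1,2} → {0,1,2} (no change)
  #8 pop 1: in={0,1,2} → {0,1,2} (was {0,2}); enqueue [3,4]
  #9 pop 3: in={0,1,2} → {0,1,2} (no change)
  #10 pop 4: in={0,1,2} → {0,1,2} (no change)

Fixpoint:
  val[0] = {0,1,2}
  val[1] = {0,1,2}
  val[2] = {}
  val[3] = {0,1,2}
  val[4] = {0,1,2}
  val[5] = {0,1}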